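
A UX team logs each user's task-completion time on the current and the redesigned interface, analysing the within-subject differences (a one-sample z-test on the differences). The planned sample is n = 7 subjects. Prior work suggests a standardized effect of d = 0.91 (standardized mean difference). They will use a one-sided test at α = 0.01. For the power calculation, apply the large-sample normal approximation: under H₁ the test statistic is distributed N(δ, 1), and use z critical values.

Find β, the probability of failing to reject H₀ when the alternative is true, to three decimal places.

Noncentrality parameter: δ = d·√n = 0.91 × √7 = 2.4076
One-sided α = 0.01 → critical value z_{0.01} = 2.326.
Power = Φ(δ − 2.326) = Φ(0.081) = 0.5324.
Type II error: β = 1 − power = 1 − 0.5324 = 0.4676.

β ≈ 0.468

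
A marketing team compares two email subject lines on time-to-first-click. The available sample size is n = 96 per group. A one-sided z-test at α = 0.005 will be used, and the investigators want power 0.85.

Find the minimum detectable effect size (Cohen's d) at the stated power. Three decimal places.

Need Φ(δ − 2.576) = 0.85, so δ = 2.576 + 1.036 = 3.612.
δ = d·√(n/2) ⇒ d = δ/√(n/2) = 3.612/√(96/2) = 0.5214.

d ≈ 0.521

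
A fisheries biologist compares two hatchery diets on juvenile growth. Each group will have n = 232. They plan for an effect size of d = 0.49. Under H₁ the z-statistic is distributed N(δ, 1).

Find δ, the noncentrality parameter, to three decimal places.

δ ≈ 5.277

δ = d·√(n/2) = 0.49 × √(232/2) = 5.2775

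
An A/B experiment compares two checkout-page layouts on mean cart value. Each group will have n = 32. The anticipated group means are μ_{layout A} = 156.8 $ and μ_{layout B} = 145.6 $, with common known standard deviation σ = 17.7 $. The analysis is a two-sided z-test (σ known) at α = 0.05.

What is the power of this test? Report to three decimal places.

Power ≈ 0.716

Standardized effect: d = |μ_{layout A} − μ_{layout B}| / σ = |156.8 − 145.6| / 17.7 = 0.6328
Noncentrality parameter: δ = d·√(n/2) = 0.6328 × √(32/2) = 2.5311
Two-sided α = 0.05 → critical value z_{0.025} = 1.960.
Power = Φ(δ − 1.960) + Φ(−δ − 1.960) = Φ(0.571) + Φ(-4.491) = 0.7160 + 0.0000 = 0.7160.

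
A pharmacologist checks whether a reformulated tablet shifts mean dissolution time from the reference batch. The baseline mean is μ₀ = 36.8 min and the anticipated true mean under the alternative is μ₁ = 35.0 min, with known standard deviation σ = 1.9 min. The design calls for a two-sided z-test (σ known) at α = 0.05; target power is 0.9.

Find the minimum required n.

Standardized effect: d = |μ₁ − μ₀| / σ = |35.0 − 36.8| / 1.9 = 0.9474
For power 0.9 need Φ(δ − z_{0.025}) = 0.9, so δ = z_{0.025} + z_{0.10} = 1.960 + 1.282 = 3.242.
(For δ > 0 the lower-tail rejection region contributes negligibly to power, so the one-term inversion is standard.)
δ = d·√n ⇒ n = (δ/d)² = (3.242 / 0.9474)² = 11.71.
Rounding up, n = 12.

n = 12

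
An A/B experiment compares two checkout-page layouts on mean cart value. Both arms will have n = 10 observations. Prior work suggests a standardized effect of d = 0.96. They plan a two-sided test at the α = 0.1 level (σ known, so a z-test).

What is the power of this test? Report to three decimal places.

Noncentrality parameter: δ = d·√(n/2) = 0.96 × √(10/2) = 2.1466
Critical value for a two-sided test at α = 0.1: z_{α/2} = 1.645.
Power = Φ(δ − 1.645) + Φ(−δ − 1.645) = Φ(0.502) + Φ(-3.791) = 0.6921 + 0.0001 = 0.6922.

Power ≈ 0.692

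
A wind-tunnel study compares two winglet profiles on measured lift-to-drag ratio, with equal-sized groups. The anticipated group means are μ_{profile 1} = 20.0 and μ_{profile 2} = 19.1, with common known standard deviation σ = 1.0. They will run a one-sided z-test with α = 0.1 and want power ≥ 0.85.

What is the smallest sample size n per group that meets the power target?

Standardized effect: d = |μ_{profile 1} − μ_{profile 2}| / σ = |20.0 − 19.1| / 1.0 = 0.9000
For power 0.85 need Φ(δ − z_{0.1}) = 0.85, so δ = z_{0.1} + z_{0.15} = 1.282 + 1.036 = 2.318.
δ = d·√(n/2) ⇒ n = 2(δ/d)² = 2 × (2.318 / 0.9000)² = 13.27.
Round up to the next whole unit.

n = 14 per group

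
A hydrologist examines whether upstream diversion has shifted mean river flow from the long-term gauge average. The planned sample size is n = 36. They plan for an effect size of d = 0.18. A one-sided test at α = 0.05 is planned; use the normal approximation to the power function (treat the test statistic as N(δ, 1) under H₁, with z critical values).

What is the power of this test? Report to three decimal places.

Power ≈ 0.286

Noncentrality parameter: δ = d·√n = 0.18 × √36 = 1.0800
One-sided α = 0.05 → critical value z_{0.05} = 1.645.
Power = P(Z > 1.645 − δ) = Φ(-0.565) = 0.2861.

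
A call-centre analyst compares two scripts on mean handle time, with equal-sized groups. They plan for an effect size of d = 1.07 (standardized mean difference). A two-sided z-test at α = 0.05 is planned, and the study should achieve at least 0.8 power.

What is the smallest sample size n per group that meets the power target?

Set Φ(δ − 1.960) = 0.8; then δ − 1.960 = Φ⁻¹(0.8) = 0.842, giving δ = 2.802.
(Ignoring the negligible lower-tail rejection probability gives the usual closed-form inversion.)
δ = d·√(n/2) ⇒ n = 2(δ/d)² = 2 × (2.802 / 1.07)² = 13.71.
Round up to the next whole unit.

n = 14 per group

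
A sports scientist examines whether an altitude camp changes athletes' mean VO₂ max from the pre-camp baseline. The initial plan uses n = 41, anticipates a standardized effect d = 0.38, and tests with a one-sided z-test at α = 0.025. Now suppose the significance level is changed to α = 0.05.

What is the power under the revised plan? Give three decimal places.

δ = d·√n = 0.38 × √41 = 2.4332 (unchanged). New critical value: z_{0.05} = 1.645.
Revised power = P(Z > 1.645 − δ) = Φ(0.788) = 0.7847.

Power ≈ 0.785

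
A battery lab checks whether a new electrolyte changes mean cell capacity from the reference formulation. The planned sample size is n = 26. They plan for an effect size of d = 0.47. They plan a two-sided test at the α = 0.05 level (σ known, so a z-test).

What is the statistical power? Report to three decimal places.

Noncentrality parameter: δ = d·√n = 0.47 × √26 = 2.3965
Two-sided α = 0.05 → critical value z_{0.025} = 1.960.
Power = Φ(δ − 1.960) + Φ(−δ − 1.960) = Φ(0.437) + Φ(-4.357) = 0.6688 + 0.0000 = 0.6688.

Power ≈ 0.669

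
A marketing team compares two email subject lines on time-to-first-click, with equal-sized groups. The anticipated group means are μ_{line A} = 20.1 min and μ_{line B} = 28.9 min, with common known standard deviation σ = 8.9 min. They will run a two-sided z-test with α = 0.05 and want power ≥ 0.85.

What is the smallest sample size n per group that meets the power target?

n = 19 per group

Standardized effect: d = |μ_{line A} − μ_{line B}| / σ = |20.1 − 28.9| / 8.9 = 0.9888
Set Φ(δ − 1.960) = 0.85; then δ − 1.960 = Φ⁻¹(0.85) = 1.036, giving δ = 2.996.
(The Φ(−δ − z_{α/2}) term is vanishingly small for δ > 0 and is dropped in the standard sample-size formula.)
δ = d·√(n/2) ⇒ n = 2(δ/d)² = 2 × (2.996 / 0.9888)² = 18.37.
Rounding up, n = 19 per group.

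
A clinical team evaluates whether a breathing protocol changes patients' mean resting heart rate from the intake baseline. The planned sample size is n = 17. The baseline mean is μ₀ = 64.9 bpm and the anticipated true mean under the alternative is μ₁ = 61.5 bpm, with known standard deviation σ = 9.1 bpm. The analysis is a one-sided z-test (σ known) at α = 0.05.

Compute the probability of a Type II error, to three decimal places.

β ≈ 0.542

Standardized effect: d = |μ₁ − μ₀| / σ = |61.5 − 64.9| / 9.1 = 0.3736
Noncentrality parameter: δ = d·√n = 0.3736 × √17 = 1.5405
Critical value for a one-sided test at α = 0.05: z_α = 1.645.
Power = Φ(δ − 1.645) = Φ(-0.104) = 0.4584.
Type II error: β = 1 − power = 1 − 0.4584 = 0.5416.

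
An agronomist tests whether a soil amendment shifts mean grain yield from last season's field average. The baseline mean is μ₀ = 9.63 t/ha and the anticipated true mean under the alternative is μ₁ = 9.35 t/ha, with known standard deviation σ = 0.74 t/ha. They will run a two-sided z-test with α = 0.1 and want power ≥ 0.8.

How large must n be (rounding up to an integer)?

n = 44

Standardized effect: d = |μ₁ − μ₀| / σ = |9.35 − 9.63| / 0.74 = 0.3784
For power 0.8 need Φ(δ − z_{0.05}) = 0.8, so δ = z_{0.05} + z_{0.20} = 1.645 + 0.842 = 2.486.
(The Φ(−δ − z_{α/2}) term is vanishingly small for δ > 0 and is dropped in the standard sample-size formula.)
δ = d·√n ⇒ n = (δ/d)² = (2.486 / 0.3784)² = 43.18.
Round up to the next whole unit.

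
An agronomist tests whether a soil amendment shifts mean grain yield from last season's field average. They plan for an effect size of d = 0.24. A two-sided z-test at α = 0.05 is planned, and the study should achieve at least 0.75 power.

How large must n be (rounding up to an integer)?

Set Φ(δ − 1.960) = 0.75; then δ − 1.960 = Φ⁻¹(0.75) = 0.674, giving δ = 2.634.
(The Φ(−δ − z_{α/2}) term is vanishingly small for δ > 0 and is dropped in the standard sample-size formula.)
δ = d·√n ⇒ n = (δ/d)² = (2.634 / 0.24)² = 120.49.
Round up to the next whole unit.

n = 121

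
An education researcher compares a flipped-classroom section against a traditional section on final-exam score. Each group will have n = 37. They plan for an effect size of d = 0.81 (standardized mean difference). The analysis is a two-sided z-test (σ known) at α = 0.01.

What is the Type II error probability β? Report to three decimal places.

Noncentrality parameter: δ = d·√(n/2) = 0.81 × √(37/2) = 3.4839
Two-sided α = 0.01 → critical value z_{0.005} = 2.576.
Power = Φ(δ − 2.576) + Φ(−δ − 2.576) = Φ(0.908) + Φ(-6.060) = 0.8181 + 0.0000 = 0.8181.
Type II error: β = 1 − power = 1 − 0.8181 = 0.1819.

β ≈ 0.182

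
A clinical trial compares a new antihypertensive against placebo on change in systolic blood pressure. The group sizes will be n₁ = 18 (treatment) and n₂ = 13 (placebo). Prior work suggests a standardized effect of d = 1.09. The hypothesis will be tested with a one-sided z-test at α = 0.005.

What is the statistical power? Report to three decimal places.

Noncentrality parameter: δ = d / √(1/n₁ + 1/n₂) = 1.09 / √(1/18 + 1/13) = 2.9947
One-sided α = 0.005 → critical value z_{0.005} = 2.576.
Power = Φ(δ − 2.576) = Φ(0.419) = 0.6623.

Power ≈ 0.662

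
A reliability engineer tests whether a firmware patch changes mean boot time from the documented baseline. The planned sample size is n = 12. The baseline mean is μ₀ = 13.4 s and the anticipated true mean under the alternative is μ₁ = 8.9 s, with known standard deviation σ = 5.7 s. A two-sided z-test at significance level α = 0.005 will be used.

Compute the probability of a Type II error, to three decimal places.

Standardized effect: d = |μ₁ − μ₀| / σ = |8.9 − 13.4| / 5.7 = 0.7895
Noncentrality parameter: λ = d·√n = 0.7895 × √12 = 2.7348
Two-sided α = 0.005 → critical value z_{0.0025} = 2.807.
Power = Φ(λ − 2.807) + Φ(−λ − 2.807) = Φ(-0.072) + Φ(-5.542) = 0.4712 + 0.0000 = 0.4712.
Type II error: β = 1 − power = 1 − 0.4712 = 0.5288.

β ≈ 0.529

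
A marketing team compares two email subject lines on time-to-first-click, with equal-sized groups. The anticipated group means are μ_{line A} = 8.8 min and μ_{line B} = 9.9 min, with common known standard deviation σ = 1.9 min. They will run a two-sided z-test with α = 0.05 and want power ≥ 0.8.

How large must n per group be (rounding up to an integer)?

n = 47 per group

Standardized effect: d = |μ_{line A} − μ_{line B}| / σ = |8.8 − 9.9| / 1.9 = 0.5789
Set Φ(δ − 1.960) = 0.8; then δ − 1.960 = Φ⁻¹(0.8) = 0.842, giving δ = 2.802.
(Ignoring the negligible lower-tail rejection probability gives the usual closed-form inversion.)
δ = d·√(n/2) ⇒ n = 2(δ/d)² = 2 × (2.802 / 0.5789)² = 46.83.
Round up to the next whole unit.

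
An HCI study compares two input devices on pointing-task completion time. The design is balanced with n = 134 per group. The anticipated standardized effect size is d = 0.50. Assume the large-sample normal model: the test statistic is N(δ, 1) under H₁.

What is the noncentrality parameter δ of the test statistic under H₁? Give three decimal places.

δ ≈ 4.093

δ = d·√(n/2) = 0.50 × √(134/2) = 4.0927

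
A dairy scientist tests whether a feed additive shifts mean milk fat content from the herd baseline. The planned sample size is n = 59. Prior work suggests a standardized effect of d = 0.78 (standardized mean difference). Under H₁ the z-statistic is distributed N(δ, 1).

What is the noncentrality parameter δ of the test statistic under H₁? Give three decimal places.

δ ≈ 5.991

δ = d·√n = 0.78 × √59 = 5.9913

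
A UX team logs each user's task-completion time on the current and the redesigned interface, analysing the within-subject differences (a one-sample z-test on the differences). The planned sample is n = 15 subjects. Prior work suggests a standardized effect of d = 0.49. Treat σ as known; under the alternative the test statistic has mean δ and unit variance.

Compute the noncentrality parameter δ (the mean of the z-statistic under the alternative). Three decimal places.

The noncentrality parameter scales effect size by the design's sample-size factor: δ = d·√n = 0.49 × √15 = 1.8978

δ ≈ 1.898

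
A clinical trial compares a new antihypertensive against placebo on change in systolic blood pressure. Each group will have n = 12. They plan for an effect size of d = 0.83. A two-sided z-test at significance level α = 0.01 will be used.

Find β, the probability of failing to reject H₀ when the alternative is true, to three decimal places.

Noncentrality parameter: λ = d·√(n/2) = 0.83 × √(12/2) = 2.0331
Critical value for a two-sided test at α = 0.01: z_{α/2} = 2.576.
Power = Φ(λ − 2.576) + Φ(−λ − 2.576) = Φ(-0.543) + Φ(-4.609) = 0.2937 + 0.0000 = 0.2937.
Type II error: β = 1 − power = 1 − 0.2937 = 0.7063.

β ≈ 0.706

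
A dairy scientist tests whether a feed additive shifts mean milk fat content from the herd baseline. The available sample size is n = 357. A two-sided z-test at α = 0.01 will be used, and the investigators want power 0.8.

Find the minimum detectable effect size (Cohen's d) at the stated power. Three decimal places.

d ≈ 0.181

Required noncentrality: δ = z_{0.005} + z_{0.20} = 2.576 + 0.842 = 3.417.
(The second rejection-region term Φ(−δ − z_{α/2}) is negligible and dropped.)
δ = d·√n ⇒ d = δ/√n = 3.417/√357 = 0.1809.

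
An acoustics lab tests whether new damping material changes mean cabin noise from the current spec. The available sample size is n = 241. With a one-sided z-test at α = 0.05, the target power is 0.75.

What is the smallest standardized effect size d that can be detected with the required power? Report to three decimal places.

Need Φ(δ − 1.645) = 0.75, so δ = 1.645 + 0.674 = 2.319.
δ = d·√n ⇒ d = δ/√n = 2.319/√241 = 0.1494.

d ≈ 0.149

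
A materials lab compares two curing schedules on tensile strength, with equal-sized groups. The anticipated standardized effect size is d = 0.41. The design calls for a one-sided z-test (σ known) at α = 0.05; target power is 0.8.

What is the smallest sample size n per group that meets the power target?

n = 74 per group

Set Φ(δ − 1.645) = 0.8; then δ − 1.645 = Φ⁻¹(0.8) = 0.842, giving δ = 2.486.
δ = d·√(n/2) ⇒ n = 2(δ/d)² = 2 × (2.486 / 0.41)² = 73.56.
Round up to the next whole unit.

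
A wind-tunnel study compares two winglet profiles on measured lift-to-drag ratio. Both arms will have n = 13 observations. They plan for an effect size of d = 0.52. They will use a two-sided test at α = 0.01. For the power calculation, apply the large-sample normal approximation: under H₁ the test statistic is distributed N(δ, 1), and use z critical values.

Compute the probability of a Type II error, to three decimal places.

Noncentrality parameter: δ = d·√(n/2) = 0.52 × √(13/2) = 1.3257
Critical value for a two-sided test at α = 0.01: z_{α/2} = 2.576.
Power = Φ(δ − 2.576) + Φ(−δ − 2.576) = Φ(-1.250) + Φ(-3.902) = 0.1056 + 0.0000 = 0.1057.
Type II error: β = 1 − power = 1 − 0.1057 = 0.8943.

β ≈ 0.894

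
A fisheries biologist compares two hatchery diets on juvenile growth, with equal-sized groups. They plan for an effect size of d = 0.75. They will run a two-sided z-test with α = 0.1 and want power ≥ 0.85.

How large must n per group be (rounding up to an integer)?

Set Φ(δ − 1.645) = 0.85; then δ − 1.645 = Φ⁻¹(0.85) = 1.036, giving δ = 2.681.
(For δ > 0 the lower-tail rejection region contributes negligibly to power, so the one-term inversion is standard.)
δ = d·√(n/2) ⇒ n = 2(δ/d)² = 2 × (2.681 / 0.75)² = 25.56.
Round up to the next whole unit.

n = 26 per group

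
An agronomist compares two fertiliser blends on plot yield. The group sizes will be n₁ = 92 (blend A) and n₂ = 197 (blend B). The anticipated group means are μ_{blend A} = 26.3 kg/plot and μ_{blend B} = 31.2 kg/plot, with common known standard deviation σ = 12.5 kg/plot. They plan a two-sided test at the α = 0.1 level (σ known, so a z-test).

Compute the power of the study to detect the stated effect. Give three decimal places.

Standardized effect: d = |μ_{blend A} − μ_{blend B}| / σ = |26.3 − 31.2| / 12.5 = 0.3920
Noncentrality parameter: δ = d / √(1/n₁ + 1/n₂) = 0.3920 / √(1/92 + 1/197) = 3.1043
Two-sided α = 0.1 → critical value z_{0.05} = 1.645.
Power = Φ(δ − 1.645) + Φ(−δ − 1.645) = Φ(1.459) + Φ(-4.749) = 0.9278 + 0.0000 = 0.9278.

Power ≈ 0.928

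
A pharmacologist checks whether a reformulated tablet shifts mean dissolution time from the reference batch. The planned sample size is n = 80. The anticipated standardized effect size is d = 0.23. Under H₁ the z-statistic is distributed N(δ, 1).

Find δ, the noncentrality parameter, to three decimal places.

The noncentrality parameter scales effect size by the design's sample-size factor: δ = d·√n = 0.23 × √80 = 2.0572

δ ≈ 2.057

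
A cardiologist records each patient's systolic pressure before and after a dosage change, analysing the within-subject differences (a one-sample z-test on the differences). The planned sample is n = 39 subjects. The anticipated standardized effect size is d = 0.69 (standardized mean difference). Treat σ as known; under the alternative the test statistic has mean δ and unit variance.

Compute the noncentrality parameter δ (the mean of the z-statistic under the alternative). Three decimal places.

δ = d·√n = 0.69 × √39 = 4.3090

δ ≈ 4.309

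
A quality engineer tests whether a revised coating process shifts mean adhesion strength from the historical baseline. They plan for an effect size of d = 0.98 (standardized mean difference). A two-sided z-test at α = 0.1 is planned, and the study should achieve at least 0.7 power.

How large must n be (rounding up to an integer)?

n = 5

For power 0.7 need Φ(δ − z_{0.05}) = 0.7, so δ = z_{0.05} + z_{0.30} = 1.645 + 0.524 = 2.169.
(The Φ(−δ − z_{α/2}) term is vanishingly small for δ > 0 and is dropped in the standard sample-size formula.)
δ = d·√n ⇒ n = (δ/d)² = (2.169 / 0.98)² = 4.90.
Round up to the next whole unit.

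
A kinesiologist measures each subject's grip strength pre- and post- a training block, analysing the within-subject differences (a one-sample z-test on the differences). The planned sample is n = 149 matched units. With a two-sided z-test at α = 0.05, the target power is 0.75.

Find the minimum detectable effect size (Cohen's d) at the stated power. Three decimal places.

d ≈ 0.216

Need Φ(δ − 1.960) = 0.75, so δ = 1.960 + 0.674 = 2.634.
(Lower-tail contribution to power is negligible for δ > 0.)
δ = d·√n ⇒ d = δ/√n = 2.634/√149 = 0.2158.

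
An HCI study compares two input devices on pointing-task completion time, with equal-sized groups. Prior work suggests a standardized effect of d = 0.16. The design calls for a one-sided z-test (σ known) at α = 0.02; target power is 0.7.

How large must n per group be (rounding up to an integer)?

Set Φ(δ − 2.054) = 0.7; then δ − 2.054 = Φ⁻¹(0.7) = 0.524, giving δ = 2.578.
δ = d·√(n/2) ⇒ n = 2(δ/d)² = 2 × (2.578 / 0.16)² = 519.29.
Rounding up, n = 520 per group.

n = 520 per group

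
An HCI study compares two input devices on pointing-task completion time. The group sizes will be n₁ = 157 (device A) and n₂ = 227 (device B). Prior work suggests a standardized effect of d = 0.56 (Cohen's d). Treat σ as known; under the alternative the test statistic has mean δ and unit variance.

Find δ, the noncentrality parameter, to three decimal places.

The noncentrality parameter scales effect size by the design's sample-size factor: δ = d / √(1/n₁ + 1/n₂) = 0.56 / √(1/157 + 1/227) = 5.3949

δ ≈ 5.395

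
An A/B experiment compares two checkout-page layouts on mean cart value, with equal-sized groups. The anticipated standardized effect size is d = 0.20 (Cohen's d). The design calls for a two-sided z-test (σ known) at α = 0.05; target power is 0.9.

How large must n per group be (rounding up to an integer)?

n = 526 per group

Set Φ(δ − 1.960) = 0.9; then δ − 1.960 = Φ⁻¹(0.9) = 1.282, giving δ = 3.242.
(Ignoring the negligible lower-tail rejection probability gives the usual closed-form inversion.)
δ = d·√(n/2) ⇒ n = 2(δ/d)² = 2 × (3.242 / 0.20)² = 525.37.
Rounding up, n = 526 per group.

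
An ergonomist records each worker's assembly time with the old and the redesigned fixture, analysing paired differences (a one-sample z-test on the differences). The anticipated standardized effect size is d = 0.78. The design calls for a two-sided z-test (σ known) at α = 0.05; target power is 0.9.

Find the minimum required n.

For power 0.9 need Φ(δ − z_{0.025}) = 0.9, so δ = z_{0.025} + z_{0.10} = 1.960 + 1.282 = 3.242.
(For δ > 0 the lower-tail rejection region contributes negligibly to power, so the one-term inversion is standard.)
δ = d·√n ⇒ n = (δ/d)² = (3.242 / 0.78)² = 17.27.
Round up to the next whole unit.

n = 18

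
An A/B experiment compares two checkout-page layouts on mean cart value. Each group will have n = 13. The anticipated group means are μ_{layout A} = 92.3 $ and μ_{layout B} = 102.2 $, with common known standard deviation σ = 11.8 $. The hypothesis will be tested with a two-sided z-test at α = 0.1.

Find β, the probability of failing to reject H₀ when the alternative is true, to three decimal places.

β ≈ 0.311

Standardized effect: d = |μ_{layout A} − μ_{layout B}| / σ = |92.3 − 102.2| / 11.8 = 0.8390
Noncentrality parameter: δ = d·√(n/2) = 0.8390 × √(13/2) = 2.1390
Two-sided α = 0.1 → critical value z_{0.05} = 1.645.
Power = Φ(δ − 1.645) + Φ(−δ − 1.645) = Φ(0.494) + Φ(-3.784) = 0.6894 + 0.0001 = 0.6895.
Type II error: β = 1 − power = 1 − 0.6895 = 0.3105.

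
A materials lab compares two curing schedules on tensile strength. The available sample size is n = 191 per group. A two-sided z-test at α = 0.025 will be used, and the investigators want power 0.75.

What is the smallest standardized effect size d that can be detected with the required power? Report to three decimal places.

Need Φ(δ − 2.241) = 0.75, so δ = 2.241 + 0.674 = 2.916.
(Lower-tail contribution to power is negligible for δ > 0.)
δ = d·√(n/2) ⇒ d = δ/√(n/2) = 2.916/√(191/2) = 0.2984.

d ≈ 0.298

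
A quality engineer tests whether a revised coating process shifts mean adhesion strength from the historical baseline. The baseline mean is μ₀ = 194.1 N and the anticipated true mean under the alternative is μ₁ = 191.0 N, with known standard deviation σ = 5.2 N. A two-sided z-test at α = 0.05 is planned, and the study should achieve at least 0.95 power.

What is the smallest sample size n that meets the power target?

Standardized effect: d = |μ₁ − μ₀| / σ = |191.0 − 194.1| / 5.2 = 0.5962
Set Φ(δ − 1.960) = 0.95; then δ − 1.960 = Φ⁻¹(0.95) = 1.645, giving δ = 3.605.
(The Φ(−δ − z_{α/2}) term is vanishingly small for δ > 0 and is dropped in the standard sample-size formula.)
δ = d·√n ⇒ n = (δ/d)² = (3.605 / 0.5962)² = 36.56.
Round up to the next whole unit.

n = 37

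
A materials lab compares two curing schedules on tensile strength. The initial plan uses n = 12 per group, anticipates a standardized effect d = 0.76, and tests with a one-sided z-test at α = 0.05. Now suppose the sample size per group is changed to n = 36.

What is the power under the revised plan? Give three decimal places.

With n = 36 per group: δ = d·√(n/2) = 0.76 × √(36/2) = 3.2244. Critical value z_{0.05} = 1.645.
Revised power = Φ(δ − 1.645) = Φ(1.580) = 0.9429.

Power ≈ 0.943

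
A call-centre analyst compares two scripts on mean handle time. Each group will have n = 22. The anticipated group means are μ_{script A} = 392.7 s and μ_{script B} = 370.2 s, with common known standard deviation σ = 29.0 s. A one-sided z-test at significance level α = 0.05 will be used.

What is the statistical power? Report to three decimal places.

Standardized effect: d = |μ_{script A} − μ_{script B}| / σ = |392.7 − 370.2| / 29.0 = 0.7759
Noncentrality parameter: δ = d·√(n/2) = 0.7759 × √(22/2) = 2.5732
One-sided α = 0.05 → critical value z_{0.05} = 1.645.
Power = Φ(δ − 1.645) = Φ(0.928) = 0.8234.

Power ≈ 0.823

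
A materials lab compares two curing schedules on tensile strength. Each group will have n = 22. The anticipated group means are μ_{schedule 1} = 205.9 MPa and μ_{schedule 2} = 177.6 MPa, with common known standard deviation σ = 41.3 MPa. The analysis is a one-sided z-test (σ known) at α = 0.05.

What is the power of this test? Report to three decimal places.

Standardized effect: d = |μ_{schedule 1} − μ_{schedule 2}| / σ = |205.9 − 177.6| / 41.3 = 0.6852
Noncentrality parameter: δ = d·√(n/2) = 0.6852 × √(22/2) = 2.2727
Critical value for a one-sided test at α = 0.05: z_α = 1.645.
Power = P(Z > 1.645 − δ) = Φ(0.628) = 0.7349.

Power ≈ 0.735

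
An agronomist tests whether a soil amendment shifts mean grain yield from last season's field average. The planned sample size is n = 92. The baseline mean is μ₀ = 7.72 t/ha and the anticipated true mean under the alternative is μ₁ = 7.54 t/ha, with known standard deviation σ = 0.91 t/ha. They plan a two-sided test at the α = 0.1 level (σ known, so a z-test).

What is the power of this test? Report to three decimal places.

Standardized effect: d = |μ₁ − μ₀| / σ = |7.54 − 7.72| / 0.91 = 0.1978
Noncentrality parameter: δ = d·√n = 0.1978 × √92 = 1.8973
Critical value for a two-sided test at α = 0.1: z_{α/2} = 1.645.
Power = Φ(δ − 1.645) + Φ(−δ − 1.645) = Φ(0.252) + Φ(-3.542) = 0.5996 + 0.0002 = 0.5998.

Power ≈ 0.600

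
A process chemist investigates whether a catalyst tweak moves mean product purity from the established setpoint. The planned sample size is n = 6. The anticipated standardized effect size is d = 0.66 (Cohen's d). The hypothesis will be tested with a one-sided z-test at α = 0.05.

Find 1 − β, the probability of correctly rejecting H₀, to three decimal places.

Power ≈ 0.489

Noncentrality parameter: δ = d·√n = 0.66 × √6 = 1.6167
Critical value for a one-sided test at α = 0.05: z_α = 1.645.
Power = Φ(δ − 1.645) = Φ(-0.028) = 0.4888.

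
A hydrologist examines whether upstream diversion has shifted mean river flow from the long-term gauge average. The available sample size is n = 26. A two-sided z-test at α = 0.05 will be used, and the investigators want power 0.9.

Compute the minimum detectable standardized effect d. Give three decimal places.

d ≈ 0.636

Required noncentrality: δ = z_{0.025} + z_{0.10} = 1.960 + 1.282 = 3.242.
(The second rejection-region term Φ(−δ − z_{α/2}) is negligible and dropped.)
δ = d·√n ⇒ d = δ/√n = 3.242/√26 = 0.6357.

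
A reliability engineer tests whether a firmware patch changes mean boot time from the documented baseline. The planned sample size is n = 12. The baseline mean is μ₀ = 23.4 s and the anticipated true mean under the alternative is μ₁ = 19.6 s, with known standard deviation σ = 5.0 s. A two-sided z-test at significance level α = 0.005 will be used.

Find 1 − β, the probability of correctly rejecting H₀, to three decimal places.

Standardized effect: d = |μ₁ − μ₀| / σ = |19.6 − 23.4| / 5.0 = 0.7600
Noncentrality parameter: δ = d·√n = 0.7600 × √12 = 2.6327
Two-sided α = 0.005 → critical value z_{0.0025} = 2.807.
Power = Φ(δ − 2.807) + Φ(−δ − 2.807) = Φ(-0.174) + Φ(-5.440) = 0.4308 + 0.0000 = 0.4308.

Power ≈ 0.431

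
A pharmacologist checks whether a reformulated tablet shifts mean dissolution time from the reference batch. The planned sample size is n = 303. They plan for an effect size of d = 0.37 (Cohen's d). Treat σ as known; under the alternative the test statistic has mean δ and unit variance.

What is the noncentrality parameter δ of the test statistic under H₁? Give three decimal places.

δ ≈ 6.441

The noncentrality parameter scales effect size by the design's sample-size factor: δ = d·√n = 0.37 × √303 = 6.4406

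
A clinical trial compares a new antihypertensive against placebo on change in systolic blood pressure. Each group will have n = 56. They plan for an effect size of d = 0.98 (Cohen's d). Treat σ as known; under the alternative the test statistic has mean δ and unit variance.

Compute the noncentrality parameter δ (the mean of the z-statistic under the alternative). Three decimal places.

The noncentrality parameter scales effect size by the design's sample-size factor: δ = d·√(n/2) = 0.98 × √(56/2) = 5.1857

δ ≈ 5.186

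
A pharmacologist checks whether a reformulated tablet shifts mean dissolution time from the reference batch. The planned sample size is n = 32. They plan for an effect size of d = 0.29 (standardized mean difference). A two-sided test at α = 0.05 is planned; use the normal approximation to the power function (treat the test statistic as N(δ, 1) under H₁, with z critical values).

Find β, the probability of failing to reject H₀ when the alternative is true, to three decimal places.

β ≈ 0.625

Noncentrality parameter: δ = d·√n = 0.29 × √32 = 1.6405
Two-sided α = 0.05 → critical value z_{0.025} = 1.960.
Power = Φ(δ − 1.960) + Φ(−δ − 1.960) = Φ(-0.319) + Φ(-3.600) = 0.3747 + 0.0002 = 0.3748.
Type II error: β = 1 − power = 1 − 0.3748 = 0.6252.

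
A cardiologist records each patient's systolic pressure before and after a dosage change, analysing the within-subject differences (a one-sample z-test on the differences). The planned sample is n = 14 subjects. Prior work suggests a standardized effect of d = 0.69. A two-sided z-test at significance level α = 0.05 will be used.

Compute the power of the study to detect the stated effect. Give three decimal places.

Noncentrality parameter: δ = d·√n = 0.69 × √14 = 2.5817
Two-sided α = 0.05 → critical value z_{0.025} = 1.960.
Power = Φ(δ − 1.960) + Φ(−δ − 1.960) = Φ(0.622) + Φ(-4.542) = 0.7330 + 0.0000 = 0.7330.

Power ≈ 0.733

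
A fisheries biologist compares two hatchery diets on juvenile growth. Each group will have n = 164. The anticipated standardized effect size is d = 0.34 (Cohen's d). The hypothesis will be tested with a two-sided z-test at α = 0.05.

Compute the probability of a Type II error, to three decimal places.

β ≈ 0.132

Noncentrality parameter: δ = d·√(n/2) = 0.34 × √(164/2) = 3.0788
Two-sided α = 0.05 → critical value z_{0.025} = 1.960.
Power = Φ(δ − 1.960) + Φ(−δ − 1.960) = Φ(1.119) + Φ(-5.039) = 0.8684 + 0.0000 = 0.8684.
Type II error: β = 1 − power = 1 − 0.8684 = 0.1316.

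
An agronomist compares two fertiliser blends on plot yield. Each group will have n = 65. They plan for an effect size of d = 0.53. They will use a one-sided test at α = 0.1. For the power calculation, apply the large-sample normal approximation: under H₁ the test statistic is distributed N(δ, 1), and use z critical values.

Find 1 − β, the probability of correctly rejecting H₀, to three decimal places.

Power ≈ 0.959

Noncentrality parameter: δ = d·√(n/2) = 0.53 × √(65/2) = 3.0215
Critical value for a one-sided test at α = 0.1: z_α = 1.282.
Power = P(Z > 1.282 − δ) = Φ(1.740) = 0.9591.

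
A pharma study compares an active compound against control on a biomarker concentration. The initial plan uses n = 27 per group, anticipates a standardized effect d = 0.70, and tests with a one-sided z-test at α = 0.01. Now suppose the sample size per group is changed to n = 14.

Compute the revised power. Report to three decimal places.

With n = 14 per group: δ = d·√(n/2) = 0.70 × √(14/2) = 1.8520. Critical value z_{0.01} = 2.326.
Revised power = P(Z > 2.326 − δ) = Φ(-0.474) = 0.3176.

Power ≈ 0.318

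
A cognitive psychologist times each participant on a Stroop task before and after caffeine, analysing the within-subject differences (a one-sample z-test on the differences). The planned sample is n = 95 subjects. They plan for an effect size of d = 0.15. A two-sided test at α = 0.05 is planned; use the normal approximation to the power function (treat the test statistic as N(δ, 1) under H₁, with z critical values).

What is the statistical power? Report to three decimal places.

Power ≈ 0.310

Noncentrality parameter: δ = d·√n = 0.15 × √95 = 1.4620
Critical value for a two-sided test at α = 0.05: z_{α/2} = 1.960.
Power = Φ(δ − 1.960) + Φ(−δ − 1.960) = Φ(-0.498) + Φ(-3.422) = 0.3093 + 0.0003 = 0.3096.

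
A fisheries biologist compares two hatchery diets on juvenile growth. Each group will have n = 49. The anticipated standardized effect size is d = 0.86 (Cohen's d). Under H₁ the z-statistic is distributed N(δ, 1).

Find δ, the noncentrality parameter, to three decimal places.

The noncentrality parameter scales effect size by the design's sample-size factor: δ = d·√(n/2) = 0.86 × √(49/2) = 4.2568

δ ≈ 4.257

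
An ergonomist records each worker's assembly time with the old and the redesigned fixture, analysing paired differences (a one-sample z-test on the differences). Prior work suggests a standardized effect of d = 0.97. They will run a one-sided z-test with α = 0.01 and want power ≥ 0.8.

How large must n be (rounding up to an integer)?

n = 11

For power 0.8 need Φ(δ − z_{0.01}) = 0.8, so δ = z_{0.01} + z_{0.20} = 2.326 + 0.842 = 3.168.
δ = d·√n ⇒ n = (δ/d)² = (3.168 / 0.97)² = 10.67.
Rounding up, n = 11.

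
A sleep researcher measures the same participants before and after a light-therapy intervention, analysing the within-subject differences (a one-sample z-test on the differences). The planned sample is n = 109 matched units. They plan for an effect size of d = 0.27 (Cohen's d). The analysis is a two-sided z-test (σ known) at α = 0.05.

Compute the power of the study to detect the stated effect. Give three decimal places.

Power ≈ 0.805

Noncentrality parameter: δ = d·√n = 0.27 × √109 = 2.8189
Critical value for a two-sided test at α = 0.05: z_{α/2} = 1.960.
Power = Φ(δ − 1.960) + Φ(−δ − 1.960) = Φ(0.859) + Φ(-4.779) = 0.8048 + 0.0000 = 0.8048.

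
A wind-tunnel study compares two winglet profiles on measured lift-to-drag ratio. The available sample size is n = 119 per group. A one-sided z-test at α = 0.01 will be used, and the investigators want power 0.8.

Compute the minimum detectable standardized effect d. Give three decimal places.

d ≈ 0.411

Need Φ(δ − 2.326) = 0.8, so δ = 2.326 + 0.842 = 3.168.
δ = d·√(n/2) ⇒ d = δ/√(n/2) = 3.168/√(119/2) = 0.4107.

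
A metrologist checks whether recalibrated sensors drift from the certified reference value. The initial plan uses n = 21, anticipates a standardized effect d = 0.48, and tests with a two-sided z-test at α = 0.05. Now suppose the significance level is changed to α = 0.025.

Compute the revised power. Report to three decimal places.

Power ≈ 0.483

δ = d·√n = 0.48 × √21 = 2.1996 (unchanged). New critical value: z_{0.0125} = 2.241.
Revised power = Φ(δ − 2.241) + Φ(−δ − 2.241) = Φ(-0.042) + Φ(-4.441) = 0.4833 + 0.0000 = 0.4833.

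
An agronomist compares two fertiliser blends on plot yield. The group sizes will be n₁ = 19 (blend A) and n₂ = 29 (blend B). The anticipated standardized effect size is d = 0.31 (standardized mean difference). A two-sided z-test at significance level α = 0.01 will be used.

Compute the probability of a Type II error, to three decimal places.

Noncentrality parameter: δ = d / √(1/n₁ + 1/n₂) = 0.31 / √(1/19 + 1/29) = 1.0503
Two-sided α = 0.01 → critical value z_{0.005} = 2.576.
Power = Φ(δ − 2.576) + Φ(−δ − 2.576) = Φ(-1.526) + Φ(-3.626) = 0.0636 + 0.0001 = 0.0637.
Type II error: β = 1 − power = 1 − 0.0637 = 0.9363.

β ≈ 0.936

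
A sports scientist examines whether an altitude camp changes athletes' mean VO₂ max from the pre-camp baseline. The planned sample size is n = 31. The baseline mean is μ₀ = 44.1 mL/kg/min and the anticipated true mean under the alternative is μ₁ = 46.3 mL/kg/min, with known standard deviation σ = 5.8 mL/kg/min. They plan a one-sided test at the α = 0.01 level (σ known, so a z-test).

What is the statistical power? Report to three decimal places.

Standardized effect: d = |μ₁ − μ₀| / σ = |46.3 − 44.1| / 5.8 = 0.3793
Noncentrality parameter: δ = d·√n = 0.3793 × √31 = 2.1119
Critical value for a one-sided test at α = 0.01: z_α = 2.326.
Power = P(Z > 2.326 − δ) = Φ(-0.214) = 0.4151.

Power ≈ 0.415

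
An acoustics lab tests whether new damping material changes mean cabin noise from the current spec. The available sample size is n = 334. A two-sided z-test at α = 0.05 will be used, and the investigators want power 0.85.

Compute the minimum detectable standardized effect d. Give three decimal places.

d ≈ 0.164

Required noncentrality: δ = z_{0.025} + z_{0.15} = 1.960 + 1.036 = 2.996.
(The second rejection-region term Φ(−δ − z_{α/2}) is negligible and dropped.)
δ = d·√n ⇒ d = δ/√n = 2.996/√334 = 0.1640.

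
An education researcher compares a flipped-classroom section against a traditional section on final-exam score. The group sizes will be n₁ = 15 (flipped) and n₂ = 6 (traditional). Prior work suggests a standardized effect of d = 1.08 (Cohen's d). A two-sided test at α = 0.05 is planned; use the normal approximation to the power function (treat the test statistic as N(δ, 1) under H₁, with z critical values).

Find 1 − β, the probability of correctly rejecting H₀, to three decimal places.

Noncentrality parameter: λ = d / √(1/n₁ + 1/n₂) = 1.08 / √(1/15 + 1/6) = 2.2358
Critical value for a two-sided test at α = 0.05: z_{α/2} = 1.960.
Power = Φ(λ − 1.960) + Φ(−λ − 1.960) = Φ(0.276) + Φ(-4.196) = 0.6087 + 0.0000 = 0.6087.

Power ≈ 0.609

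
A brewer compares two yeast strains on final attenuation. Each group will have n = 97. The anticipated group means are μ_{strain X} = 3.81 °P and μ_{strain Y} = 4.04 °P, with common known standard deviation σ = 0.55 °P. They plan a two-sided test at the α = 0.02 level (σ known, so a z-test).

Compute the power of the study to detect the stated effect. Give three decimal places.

Power ≈ 0.721

Standardized effect: d = |μ_{strain X} − μ_{strain Y}| / σ = |3.81 − 4.04| / 0.55 = 0.4182
Noncentrality parameter: δ = d·√(n/2) = 0.4182 × √(97/2) = 2.9123
Critical value for a two-sided test at α = 0.02: z_{α/2} = 2.326.
Power = Φ(δ − 2.326) + Φ(−δ − 2.326) = Φ(0.586) + Φ(-5.239) = 0.7210 + 0.0000 = 0.7210.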